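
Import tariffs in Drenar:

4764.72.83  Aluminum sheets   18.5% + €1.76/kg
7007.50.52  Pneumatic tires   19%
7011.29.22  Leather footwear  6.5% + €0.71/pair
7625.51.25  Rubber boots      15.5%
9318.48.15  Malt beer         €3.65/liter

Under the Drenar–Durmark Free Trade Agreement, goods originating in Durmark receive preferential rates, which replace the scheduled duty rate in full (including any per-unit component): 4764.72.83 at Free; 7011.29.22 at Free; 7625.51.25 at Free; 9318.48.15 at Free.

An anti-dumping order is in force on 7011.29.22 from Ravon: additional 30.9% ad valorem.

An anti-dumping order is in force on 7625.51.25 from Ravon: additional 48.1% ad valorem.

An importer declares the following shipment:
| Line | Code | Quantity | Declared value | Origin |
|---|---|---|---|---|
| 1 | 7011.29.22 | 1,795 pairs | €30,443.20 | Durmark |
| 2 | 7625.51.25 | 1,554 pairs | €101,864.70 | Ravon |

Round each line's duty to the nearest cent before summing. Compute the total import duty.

€64,785.95

Line 1 (7011.29.22, Durmark, 1,795 pairs, €30,443.20):
Base rate for 7011.29.22 is 6.5% + €0.71/pair.
Origin Durmark qualifies under the Drenar–Durmark agreement and 7011.29.22 is covered: preferential rate Free applies instead.
The additional-duty order on 7011.29.22 targets Ravon, not Durmark; it does not apply.
Duty = €30,443.20 × 0% = €0.00.
Line 2 (7625.51.25, Ravon, 1,554 pairs, €101,864.70):
Base rate for 7625.51.25 is 15.5%.
7625.51.25 has an FTA preferential rate, but origin Ravon is not Durmark; base rate stands.
Additional duty on 7625.51.25 from Ravon: +48.1%. Applied ad valorem rate: 15.5% + 48.1% = 63.6%.
Duty = €101,864.70 × 63.6% = €64,785.95.
Total = €0.00 + €64,785.95 = €64,785.95.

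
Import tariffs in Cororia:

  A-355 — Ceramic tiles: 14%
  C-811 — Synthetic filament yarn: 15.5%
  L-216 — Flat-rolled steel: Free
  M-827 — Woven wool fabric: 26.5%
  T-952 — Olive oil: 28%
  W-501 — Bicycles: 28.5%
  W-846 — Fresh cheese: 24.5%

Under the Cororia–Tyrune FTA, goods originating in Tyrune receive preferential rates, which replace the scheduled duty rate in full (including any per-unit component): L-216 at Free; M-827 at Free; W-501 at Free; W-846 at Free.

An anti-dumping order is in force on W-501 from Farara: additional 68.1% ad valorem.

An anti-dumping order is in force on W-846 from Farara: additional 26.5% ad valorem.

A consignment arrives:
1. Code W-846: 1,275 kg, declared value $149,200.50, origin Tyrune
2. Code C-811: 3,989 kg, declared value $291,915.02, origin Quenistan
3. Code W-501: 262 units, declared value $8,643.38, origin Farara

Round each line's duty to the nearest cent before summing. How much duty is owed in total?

Line 1 (W-846, Tyrune, 1,275 kg, $149,200.50):
Base rate for W-846 is 24.5%.
Origin Tyrune qualifies under the Cororia–Tyrune agreement and W-846 is covered: preferential rate Free applies instead.
The additional-duty order on W-846 targets Farara, not Tyrune; it does not apply.
Duty = $149,200.50 × 0% = $0.00.
Line 2 (C-811, Quenistan, 3,989 kg, $291,915.02):
Base rate for C-811 is 15.5%.
Duty = $291,915.02 × 15.5% = $45,246.83.
Line 3 (W-501, Farara, 262 units, $8,643.38):
Base rate for W-501 is 28.5%.
W-501 has an FTA preferential rate, but origin Farara is not Tyrune; base rate stands.
Additional duty on W-501 from Farara: +68.1%. Applied ad valorem rate: 28.5% + 68.1% = 96.6%.
Duty = $8,643.38 × 96.6% = $8,349.51.
Total = $0.00 + $45,246.83 + $8,349.51 = $53,596.34.

$53,596.34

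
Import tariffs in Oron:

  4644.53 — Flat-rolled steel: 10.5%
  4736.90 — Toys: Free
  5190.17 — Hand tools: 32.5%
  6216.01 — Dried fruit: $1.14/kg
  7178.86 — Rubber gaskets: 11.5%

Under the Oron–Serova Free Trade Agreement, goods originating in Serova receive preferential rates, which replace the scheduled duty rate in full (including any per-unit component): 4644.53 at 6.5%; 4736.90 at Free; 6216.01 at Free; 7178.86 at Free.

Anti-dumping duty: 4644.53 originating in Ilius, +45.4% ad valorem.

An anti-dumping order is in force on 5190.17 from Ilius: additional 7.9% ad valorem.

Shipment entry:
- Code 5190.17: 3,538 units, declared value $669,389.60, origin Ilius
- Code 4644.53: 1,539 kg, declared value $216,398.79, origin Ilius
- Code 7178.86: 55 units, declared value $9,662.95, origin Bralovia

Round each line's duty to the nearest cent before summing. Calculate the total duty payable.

Line 1 (5190.17, Ilius, 3,538 units, $669,389.60):
Base rate for 5190.17 is 32.5%.
Additional duty on 5190.17 from Ilius: +7.9%. Applied ad valorem rate: 32.5% + 7.9% = 40.4%.
Duty = $669,389.60 × 40.4% = $270,433.40.
Line 2 (4644.53, Ilius, 1,539 kg, $216,398.79):
Base rate for 4644.53 is 10.5%.
4644.53 has an FTA preferential rate, but origin Ilius is not Serova; base rate stands.
Additional duty on 4644.53 from Ilius: +45.4%. Applied ad valorem rate: 10.5% + 45.4% = 55.9%.
Duty = $216,398.79 × 55.9% = $120,966.92.
Line 3 (7178.86, Bralovia, 55 units, $9,662.95):
Base rate for 7178.86 is 11.5%.
7178.86 has an FTA preferential rate, but origin Bralovia is not Serova; base rate stands.
Duty = $9,662.95 × 11.5% = $1,111.24.
Total = $270,433.40 + $120,966.92 + $1,111.24 = $392,511.56.

$392,511.56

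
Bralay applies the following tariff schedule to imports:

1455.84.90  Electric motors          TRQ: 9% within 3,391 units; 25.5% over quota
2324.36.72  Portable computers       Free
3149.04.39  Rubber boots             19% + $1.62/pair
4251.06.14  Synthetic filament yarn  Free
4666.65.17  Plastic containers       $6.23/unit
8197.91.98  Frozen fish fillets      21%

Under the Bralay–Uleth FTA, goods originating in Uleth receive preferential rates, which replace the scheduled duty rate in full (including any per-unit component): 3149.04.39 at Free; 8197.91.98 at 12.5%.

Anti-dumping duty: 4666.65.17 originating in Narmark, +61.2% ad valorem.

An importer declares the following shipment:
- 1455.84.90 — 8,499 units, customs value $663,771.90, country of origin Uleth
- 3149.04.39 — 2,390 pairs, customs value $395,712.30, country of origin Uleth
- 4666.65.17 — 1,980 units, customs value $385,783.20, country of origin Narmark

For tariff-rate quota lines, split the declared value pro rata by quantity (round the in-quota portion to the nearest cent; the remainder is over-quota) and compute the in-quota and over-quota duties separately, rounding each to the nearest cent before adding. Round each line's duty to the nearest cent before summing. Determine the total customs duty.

$373,998.43

Line 1 (1455.84.90, Uleth, 8,499 units, $663,771.90):
Code 1455.84.90 is under a tariff-rate quota (threshold 3,391 units). In-quota: 3,391 units at 9%; over-quota: 5,108 units at 25.5%.
Pro-rata value split: in-quota = $663,771.90 × 3,391/8,499 = $264,837.10; over-quota = $663,771.90 − $264,837.10 = $398,934.80.
In-quota duty = $264,837.10 × 9% = $23,835.34. Over-quota duty = $398,934.80 × 25.5% = $101,728.37.
Line duty = $23,835.34 + $101,728.37 = $125,563.71.
Line 2 (3149.04.39, Uleth, 2,390 pairs, $395,712.30):
Base rate for 3149.04.39 is 19% + $1.62/pair.
Origin Uleth qualifies under the Bralay–Uleth agreement and 3149.04.39 is covered: preferential rate Free applies instead.
Duty = $395,712.30 × 0% = $0.00.
Line 3 (4666.65.17, Narmark, 1,980 units, $385,783.20):
Base rate for 4666.65.17 is $6.23/unit.
Additional duty on 4666.65.17 from Narmark: +61.2% ad valorem. Applied ad valorem rate = 61.2%.
Duty = $385,783.20 × 61.2% + 1,980 × $6.23 = $248,434.72.
Total = $125,563.71 + $0.00 + $248,434.72 = $373,998.43.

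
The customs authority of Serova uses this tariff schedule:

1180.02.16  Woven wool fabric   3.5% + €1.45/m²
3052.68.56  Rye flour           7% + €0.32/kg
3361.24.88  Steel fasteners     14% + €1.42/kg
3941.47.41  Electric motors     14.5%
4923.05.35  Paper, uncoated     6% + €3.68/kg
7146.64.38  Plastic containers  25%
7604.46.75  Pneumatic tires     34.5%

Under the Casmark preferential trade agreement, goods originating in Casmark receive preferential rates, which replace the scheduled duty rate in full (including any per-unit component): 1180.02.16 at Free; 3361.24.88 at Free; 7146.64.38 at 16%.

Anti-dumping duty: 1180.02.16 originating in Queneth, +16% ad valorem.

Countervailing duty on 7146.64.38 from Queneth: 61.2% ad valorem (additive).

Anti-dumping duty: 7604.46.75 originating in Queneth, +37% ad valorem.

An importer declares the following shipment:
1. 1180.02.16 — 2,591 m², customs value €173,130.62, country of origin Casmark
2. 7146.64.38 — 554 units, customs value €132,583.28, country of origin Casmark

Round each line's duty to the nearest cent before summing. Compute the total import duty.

Line 1 (1180.02.16, Casmark, 2,591 m², €173,130.62):
Base rate for 1180.02.16 is 3.5% + €1.45/m².
Origin Casmark qualifies under the Serova–Casmark agreement and 1180.02.16 is covered: preferential rate Free applies instead.
The additional-duty order on 1180.02.16 targets Queneth, not Casmark; it does not apply.
Duty = €173,130.62 × 0% = €0.00.
Line 2 (7146.64.38, Casmark, 554 units, €132,583.28):
Base rate for 7146.64.38 is 25%.
Origin Casmark qualifies under the Serova–Casmark agreement and 7146.64.38 is covered: preferential rate 16% applies instead.
The additional-duty order on 7146.64.38 targets Queneth, not Casmark; it does not apply.
Duty = €132,583.28 × 16% = €21,213.32.
Total = €0.00 + €21,213.32 = €21,213.32.

€21,213.32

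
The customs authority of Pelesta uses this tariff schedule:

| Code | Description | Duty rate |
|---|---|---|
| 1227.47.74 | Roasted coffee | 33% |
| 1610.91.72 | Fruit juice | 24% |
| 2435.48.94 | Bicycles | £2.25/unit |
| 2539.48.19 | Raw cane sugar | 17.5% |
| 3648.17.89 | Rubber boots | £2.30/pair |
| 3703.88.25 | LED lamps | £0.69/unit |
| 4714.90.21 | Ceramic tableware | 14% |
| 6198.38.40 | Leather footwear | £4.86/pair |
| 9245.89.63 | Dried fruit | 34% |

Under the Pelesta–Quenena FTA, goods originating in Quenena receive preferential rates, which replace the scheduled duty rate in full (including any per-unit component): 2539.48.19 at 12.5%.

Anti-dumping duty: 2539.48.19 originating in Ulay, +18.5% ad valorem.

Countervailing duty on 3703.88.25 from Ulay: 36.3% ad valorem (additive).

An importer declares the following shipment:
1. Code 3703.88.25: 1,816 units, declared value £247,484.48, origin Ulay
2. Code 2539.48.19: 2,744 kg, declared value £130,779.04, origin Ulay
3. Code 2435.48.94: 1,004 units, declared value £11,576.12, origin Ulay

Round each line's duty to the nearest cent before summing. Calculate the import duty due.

£140,429.36

Line 1 (3703.88.25, Ulay, 1,816 units, £247,484.48):
Base rate for 3703.88.25 is £0.69/unit.
Additional duty on 3703.88.25 from Ulay: +36.3% ad valorem. Applied ad valorem rate = 36.3%.
Duty = £247,484.48 × 36.3% + 1,816 × £0.69 = £91,089.91.
Line 2 (2539.48.19, Ulay, 2,744 kg, £130,779.04):
Base rate for 2539.48.19 is 17.5%.
2539.48.19 has an FTA preferential rate, but origin Ulay is not Quenena; base rate stands.
Additional duty on 2539.48.19 from Ulay: +18.5%. Applied ad valorem rate: 17.5% + 18.5% = 36%.
Duty = £130,779.04 × 36% = £47,080.45.
Line 3 (2435.48.94, Ulay, 1,004 units, £11,576.12):
Base rate for 2435.48.94 is £2.25/unit.
Duty = 1,004 × £2.25 = £2,259.00.
Total = £91,089.91 + £47,080.45 + £2,259.00 = £140,429.36.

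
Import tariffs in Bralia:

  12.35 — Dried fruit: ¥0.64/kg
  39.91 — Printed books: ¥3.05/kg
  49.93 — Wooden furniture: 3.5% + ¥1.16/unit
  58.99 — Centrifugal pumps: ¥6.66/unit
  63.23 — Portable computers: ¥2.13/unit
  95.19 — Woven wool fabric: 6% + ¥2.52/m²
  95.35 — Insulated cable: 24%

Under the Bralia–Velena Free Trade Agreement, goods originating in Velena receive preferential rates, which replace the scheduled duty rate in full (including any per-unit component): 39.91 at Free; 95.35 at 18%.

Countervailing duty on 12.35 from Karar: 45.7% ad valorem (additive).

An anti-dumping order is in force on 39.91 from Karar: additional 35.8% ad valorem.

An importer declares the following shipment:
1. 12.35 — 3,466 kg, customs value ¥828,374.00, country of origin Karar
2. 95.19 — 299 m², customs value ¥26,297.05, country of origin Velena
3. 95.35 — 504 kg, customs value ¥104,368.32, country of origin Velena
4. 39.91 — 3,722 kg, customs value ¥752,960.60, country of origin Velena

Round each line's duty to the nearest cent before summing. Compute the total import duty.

¥401,902.76

Line 1 (12.35, Karar, 3,466 kg, ¥828,374.00):
Base rate for 12.35 is ¥0.64/kg.
Additional duty on 12.35 from Karar: +45.7% ad valorem. Applied ad valorem rate = 45.7%.
Duty = ¥828,374.00 × 45.7% + 3,466 × ¥0.64 = ¥380,785.16.
Line 2 (95.19, Velena, 299 m², ¥26,297.05):
Base rate for 95.19 is 6% + ¥2.52/m².
Origin Velena is the FTA partner but 95.19 is not on the preference list; base rate stands.
Duty = ¥26,297.05 × 6% + 299 × ¥2.52 = ¥2,331.30.
Line 3 (95.35, Velena, 504 kg, ¥104,368.32):
Base rate for 95.35 is 24%.
Origin Velena qualifies under the Bralia–Velena agreement and 95.35 is covered: preferential rate 18% applies instead.
Duty = ¥104,368.32 × 18% = ¥18,786.30.
Line 4 (39.91, Velena, 3,722 kg, ¥752,960.60):
Base rate for 39.91 is ¥3.05/kg.
Origin Velena qualifies under the Bralia–Velena agreement and 39.91 is covered: preferential rate Free applies instead.
The additional-duty order on 39.91 targets Karar, not Velena; it does not apply.
Duty = ¥752,960.60 × 0% = ¥0.00.
Total = ¥380,785.16 + ¥2,331.30 + ¥18,786.30 + ¥0.00 = ¥401,902.76.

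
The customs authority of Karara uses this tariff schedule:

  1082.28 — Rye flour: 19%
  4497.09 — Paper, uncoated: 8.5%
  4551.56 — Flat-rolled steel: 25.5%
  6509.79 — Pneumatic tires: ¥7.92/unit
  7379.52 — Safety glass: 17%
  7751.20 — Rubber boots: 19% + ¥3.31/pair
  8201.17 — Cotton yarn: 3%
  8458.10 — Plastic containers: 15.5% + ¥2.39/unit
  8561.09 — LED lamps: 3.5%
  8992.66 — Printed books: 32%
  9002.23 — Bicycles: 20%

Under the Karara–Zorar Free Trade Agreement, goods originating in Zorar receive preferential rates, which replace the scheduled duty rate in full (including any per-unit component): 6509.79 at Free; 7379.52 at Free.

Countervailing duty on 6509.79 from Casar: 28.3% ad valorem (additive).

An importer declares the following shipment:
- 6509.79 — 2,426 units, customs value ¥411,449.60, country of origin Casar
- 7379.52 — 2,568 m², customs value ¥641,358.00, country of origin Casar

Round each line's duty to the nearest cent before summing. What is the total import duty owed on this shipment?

¥244,685.02

Line 1 (6509.79, Casar, 2,426 units, ¥411,449.60):
Base rate for 6509.79 is ¥7.92/unit.
6509.79 has an FTA preferential rate, but origin Casar is not Zorar; base rate stands.
Additional duty on 6509.79 from Casar: +28.3% ad valorem. Applied ad valorem rate = 28.3%.
Duty = ¥411,449.60 × 28.3% + 2,426 × ¥7.92 = ¥135,654.16.
Line 2 (7379.52, Casar, 2,568 m², ¥641,358.00):
Base rate for 7379.52 is 17%.
7379.52 has an FTA preferential rate, but origin Casar is not Zorar; base rate stands.
Duty = ¥641,358.00 × 17% = ¥109,030.86.
Total = ¥135,654.16 + ¥109,030.86 = ¥244,685.02.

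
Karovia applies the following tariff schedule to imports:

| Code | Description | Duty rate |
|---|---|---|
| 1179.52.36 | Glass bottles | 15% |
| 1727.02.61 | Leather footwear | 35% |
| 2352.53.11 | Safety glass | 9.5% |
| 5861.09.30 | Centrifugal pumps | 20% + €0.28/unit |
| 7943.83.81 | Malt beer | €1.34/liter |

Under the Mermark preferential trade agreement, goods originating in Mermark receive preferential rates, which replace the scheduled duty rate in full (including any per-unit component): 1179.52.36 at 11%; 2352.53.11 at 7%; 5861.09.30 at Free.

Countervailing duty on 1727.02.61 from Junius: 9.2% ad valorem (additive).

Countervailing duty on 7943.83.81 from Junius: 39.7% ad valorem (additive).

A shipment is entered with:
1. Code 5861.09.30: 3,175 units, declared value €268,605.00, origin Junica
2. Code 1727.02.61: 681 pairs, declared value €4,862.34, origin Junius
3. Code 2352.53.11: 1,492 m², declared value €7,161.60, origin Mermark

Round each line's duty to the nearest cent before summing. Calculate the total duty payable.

Line 1 (5861.09.30, Junica, 3,175 units, €268,605.00):
Base rate for 5861.09.30 is 20% + €0.28/unit.
5861.09.30 has an FTA preferential rate, but origin Junica is not Mermark; base rate stands.
Duty = €268,605.00 × 20% + 3,175 × €0.28 = €54,610.00.
Line 2 (1727.02.61, Junius, 681 pairs, €4,862.34):
Base rate for 1727.02.61 is 35%.
Additional duty on 1727.02.61 from Junius: +9.2%. Applied ad valorem rate: 35% + 9.2% = 44.2%.
Duty = €4,862.34 × 44.2% = €2,149.15.
Line 3 (2352.53.11, Mermark, 1,492 m², €7,161.60):
Base rate for 2352.53.11 is 9.5%.
Origin Mermark qualifies under the Karovia–Mermark agreement and 2352.53.11 is covered: preferential rate 7% applies instead.
Duty = €7,161.60 × 7% = €501.31.
Total = €54,610.00 + €2,149.15 + €501.31 = €57,260.46.

€57,260.46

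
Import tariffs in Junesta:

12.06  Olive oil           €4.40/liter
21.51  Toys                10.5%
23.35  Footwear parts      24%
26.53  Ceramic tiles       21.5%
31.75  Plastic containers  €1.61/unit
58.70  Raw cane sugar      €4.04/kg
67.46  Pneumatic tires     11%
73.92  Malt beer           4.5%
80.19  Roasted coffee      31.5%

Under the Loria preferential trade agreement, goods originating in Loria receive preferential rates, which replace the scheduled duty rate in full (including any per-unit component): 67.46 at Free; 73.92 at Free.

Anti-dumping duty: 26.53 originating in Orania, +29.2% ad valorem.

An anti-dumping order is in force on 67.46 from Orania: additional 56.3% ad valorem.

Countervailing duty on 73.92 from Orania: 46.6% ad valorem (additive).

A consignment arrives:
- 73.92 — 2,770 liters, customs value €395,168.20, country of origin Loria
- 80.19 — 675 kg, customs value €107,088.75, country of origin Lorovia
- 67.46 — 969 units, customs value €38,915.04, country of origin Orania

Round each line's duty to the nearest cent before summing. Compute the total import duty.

Line 1 (73.92, Loria, 2,770 liters, €395,168.20):
Base rate for 73.92 is 4.5%.
Origin Loria qualifies under the Junesta–Loria agreement and 73.92 is covered: preferential rate Free applies instead.
The additional-duty order on 73.92 targets Orania, not Loria; it does not apply.
Duty = €395,168.20 × 0% = €0.00.
Line 2 (80.19, Lorovia, 675 kg, €107,088.75):
Base rate for 80.19 is 31.5%.
Duty = €107,088.75 × 31.5% = €33,732.96.
Line 3 (67.46, Orania, 969 units, €38,915.04):
Base rate for 67.46 is 11%.
67.46 has an FTA preferential rate, but origin Orania is not Loria; base rate stands.
Additional duty on 67.46 from Orania: +56.3%. Applied ad valorem rate: 11% + 56.3% = 67.3%.
Duty = €38,915.04 × 67.3% = €26,189.82.
Total = €0.00 + €33,732.96 + €26,189.82 = €59,922.78.

€59,922.78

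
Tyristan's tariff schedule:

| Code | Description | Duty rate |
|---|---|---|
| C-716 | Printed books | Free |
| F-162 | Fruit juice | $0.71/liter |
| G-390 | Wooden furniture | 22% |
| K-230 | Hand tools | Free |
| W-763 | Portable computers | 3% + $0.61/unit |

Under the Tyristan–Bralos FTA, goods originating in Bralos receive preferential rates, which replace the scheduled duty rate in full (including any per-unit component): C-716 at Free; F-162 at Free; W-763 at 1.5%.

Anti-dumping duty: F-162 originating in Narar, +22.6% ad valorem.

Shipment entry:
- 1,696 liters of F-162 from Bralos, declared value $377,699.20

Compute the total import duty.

Line 1 (F-162, Bralos, 1,696 liters, $377,699.20):
Base rate for F-162 is $0.71/liter.
Origin Bralos qualifies under the Tyristan–Bralos agreement and F-162 is covered: preferential rate Free applies instead.
The additional-duty order on F-162 targets Narar, not Bralos; it does not apply.
Duty = $377,699.20 × 0% = $0.00.

$0.00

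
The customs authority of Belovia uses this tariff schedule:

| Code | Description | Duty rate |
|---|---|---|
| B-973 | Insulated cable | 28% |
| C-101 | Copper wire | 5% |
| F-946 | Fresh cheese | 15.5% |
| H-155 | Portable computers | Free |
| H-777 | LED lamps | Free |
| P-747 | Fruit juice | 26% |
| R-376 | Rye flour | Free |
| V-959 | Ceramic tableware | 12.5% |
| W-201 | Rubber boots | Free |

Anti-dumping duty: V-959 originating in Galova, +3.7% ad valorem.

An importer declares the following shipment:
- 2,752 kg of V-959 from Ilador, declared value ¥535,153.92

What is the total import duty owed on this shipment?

Line 1 (V-959, Ilador, 2,752 kg, ¥535,153.92):
Base rate for V-959 is 12.5%.
The additional-duty order on V-959 targets Galova, not Ilador; it does not apply.
Duty = ¥535,153.92 × 12.5% = ¥66,894.24.

¥66,894.24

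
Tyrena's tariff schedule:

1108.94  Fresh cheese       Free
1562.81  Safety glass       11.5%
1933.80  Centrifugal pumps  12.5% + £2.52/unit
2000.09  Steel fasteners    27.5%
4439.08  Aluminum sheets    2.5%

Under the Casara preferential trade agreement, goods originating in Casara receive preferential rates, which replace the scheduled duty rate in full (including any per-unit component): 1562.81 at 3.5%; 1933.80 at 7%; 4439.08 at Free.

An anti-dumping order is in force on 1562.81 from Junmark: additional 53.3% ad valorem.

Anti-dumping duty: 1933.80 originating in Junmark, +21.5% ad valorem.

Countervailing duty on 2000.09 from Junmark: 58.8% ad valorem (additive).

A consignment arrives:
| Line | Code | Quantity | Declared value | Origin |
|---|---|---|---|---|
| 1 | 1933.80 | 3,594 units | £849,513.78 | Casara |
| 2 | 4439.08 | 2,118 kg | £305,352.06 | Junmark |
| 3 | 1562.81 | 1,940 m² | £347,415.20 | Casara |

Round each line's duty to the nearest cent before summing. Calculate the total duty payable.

£79,259.29

Line 1 (1933.80, Casara, 3,594 units, £849,513.78):
Base rate for 1933.80 is 12.5% + £2.52/unit.
Origin Casara qualifies under the Tyrena–Casara agreement and 1933.80 is covered: preferential rate 7% applies instead.
The additional-duty order on 1933.80 targets Junmark, not Casara; it does not apply.
Duty = £849,513.78 × 7% = £59,465.96.
Line 2 (4439.08, Junmark, 2,118 kg, £305,352.06):
Base rate for 4439.08 is 2.5%.
4439.08 has an FTA preferential rate, but origin Junmark is not Casara; base rate stands.
Duty = £305,352.06 × 2.5% = £7,633.80.
Line 3 (1562.81, Casara, 1,940 m², £347,415.20):
Base rate for 1562.81 is 11.5%.
Origin Casara qualifies under the Tyrena–Casara agreement and 1562.81 is covered: preferential rate 3.5% applies instead.
The additional-duty order on 1562.81 targets Junmark, not Casara; it does not apply.
Duty = £347,415.20 × 3.5% = £12,159.53.
Total = £59,465.96 + £7,633.80 + £12,159.53 = £79,259.29.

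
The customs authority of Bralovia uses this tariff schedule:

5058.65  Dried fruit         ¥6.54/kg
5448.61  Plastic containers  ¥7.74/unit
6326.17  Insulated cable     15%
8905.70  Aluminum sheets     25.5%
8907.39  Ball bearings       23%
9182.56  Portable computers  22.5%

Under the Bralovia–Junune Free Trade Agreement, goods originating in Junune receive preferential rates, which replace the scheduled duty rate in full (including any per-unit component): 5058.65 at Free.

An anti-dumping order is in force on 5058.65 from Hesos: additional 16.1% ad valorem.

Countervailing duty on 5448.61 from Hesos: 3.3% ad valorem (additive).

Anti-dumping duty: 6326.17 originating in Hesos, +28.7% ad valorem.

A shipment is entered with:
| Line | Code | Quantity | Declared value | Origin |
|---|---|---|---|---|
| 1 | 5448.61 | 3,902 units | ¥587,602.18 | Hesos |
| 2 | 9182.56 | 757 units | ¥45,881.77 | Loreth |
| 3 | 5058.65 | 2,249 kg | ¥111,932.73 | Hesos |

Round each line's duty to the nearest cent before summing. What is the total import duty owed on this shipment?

Line 1 (5448.61, Hesos, 3,902 units, ¥587,602.18):
Base rate for 5448.61 is ¥7.74/unit.
Additional duty on 5448.61 from Hesos: +3.3% ad valorem. Applied ad valorem rate = 3.3%.
Duty = ¥587,602.18 × 3.3% + 3,902 × ¥7.74 = ¥49,592.35.
Line 2 (9182.56, Loreth, 757 units, ¥45,881.77):
Base rate for 9182.56 is 22.5%.
Duty = ¥45,881.77 × 22.5% = ¥10,323.40.
Line 3 (5058.65, Hesos, 2,249 kg, ¥111,932.73):
Base rate for 5058.65 is ¥6.54/kg.
5058.65 has an FTA preferential rate, but origin Hesos is not Junune; base rate stands.
Additional duty on 5058.65 from Hesos: +16.1% ad valorem. Applied ad valorem rate = 16.1%.
Duty = ¥111,932.73 × 16.1% + 2,249 × ¥6.54 = ¥32,729.63.
Total = ¥49,592.35 + ¥10,323.40 + ¥32,729.63 = ¥92,645.38.

¥92,645.38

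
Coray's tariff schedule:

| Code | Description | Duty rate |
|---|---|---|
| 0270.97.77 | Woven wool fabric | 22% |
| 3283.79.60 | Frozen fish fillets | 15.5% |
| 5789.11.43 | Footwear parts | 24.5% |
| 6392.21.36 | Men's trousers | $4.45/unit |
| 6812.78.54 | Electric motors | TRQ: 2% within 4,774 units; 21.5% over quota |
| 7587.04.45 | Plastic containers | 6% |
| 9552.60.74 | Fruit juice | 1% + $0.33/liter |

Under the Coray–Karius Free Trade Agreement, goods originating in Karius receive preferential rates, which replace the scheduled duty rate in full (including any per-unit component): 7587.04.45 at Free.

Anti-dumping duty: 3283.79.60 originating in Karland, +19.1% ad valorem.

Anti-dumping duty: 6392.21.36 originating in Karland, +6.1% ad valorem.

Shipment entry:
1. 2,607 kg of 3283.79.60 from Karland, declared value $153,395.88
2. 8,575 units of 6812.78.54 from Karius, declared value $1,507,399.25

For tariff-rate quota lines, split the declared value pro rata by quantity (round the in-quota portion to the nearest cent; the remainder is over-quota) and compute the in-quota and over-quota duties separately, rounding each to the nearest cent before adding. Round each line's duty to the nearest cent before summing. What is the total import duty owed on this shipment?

Line 1 (3283.79.60, Karland, 2,607 kg, $153,395.88):
Base rate for 3283.79.60 is 15.5%.
Additional duty on 3283.79.60 from Karland: +19.1%. Applied ad valorem rate: 15.5% + 19.1% = 34.6%.
Duty = $153,395.88 × 34.6% = $53,074.97.
Line 2 (6812.78.54, Karius, 8,575 units, $1,507,399.25):
Code 6812.78.54 is under a tariff-rate quota (threshold 4,774 units). In-quota: 4,774 units at 2%; over-quota: 3,801 units at 21.5%.
Pro-rata value split: in-quota = $1,507,399.25 × 4,774/8,575 = $839,221.46; over-quota = $1,507,399.25 − $839,221.46 = $668,177.79.
In-quota duty = $839,221.46 × 2% = $16,784.43. Over-quota duty = $668,177.79 × 21.5% = $143,658.22.
Line duty = $16,784.43 + $143,658.22 = $160,442.65.
Total = $53,074.97 + $160,442.65 = $213,517.62.

$213,517.62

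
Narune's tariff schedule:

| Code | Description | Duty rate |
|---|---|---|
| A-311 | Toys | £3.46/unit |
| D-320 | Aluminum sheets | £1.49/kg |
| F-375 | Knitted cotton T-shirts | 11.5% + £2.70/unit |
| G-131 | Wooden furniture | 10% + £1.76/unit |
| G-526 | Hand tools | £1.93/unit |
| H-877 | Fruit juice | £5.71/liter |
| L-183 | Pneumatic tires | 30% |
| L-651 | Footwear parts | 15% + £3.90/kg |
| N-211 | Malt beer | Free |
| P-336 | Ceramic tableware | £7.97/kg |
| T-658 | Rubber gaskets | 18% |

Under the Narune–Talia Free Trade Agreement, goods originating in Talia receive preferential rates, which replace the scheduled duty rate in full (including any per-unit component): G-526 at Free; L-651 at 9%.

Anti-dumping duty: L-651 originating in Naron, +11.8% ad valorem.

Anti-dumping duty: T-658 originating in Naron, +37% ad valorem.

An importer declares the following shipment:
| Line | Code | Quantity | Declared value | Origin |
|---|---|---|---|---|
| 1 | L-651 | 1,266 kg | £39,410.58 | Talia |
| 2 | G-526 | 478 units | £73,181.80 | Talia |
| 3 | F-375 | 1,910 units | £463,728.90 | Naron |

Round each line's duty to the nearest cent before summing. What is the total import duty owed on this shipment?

Line 1 (L-651, Talia, 1,266 kg, £39,410.58):
Base rate for L-651 is 15% + £3.90/kg.
Origin Talia qualifies under the Narune–Talia agreement and L-651 is covered: preferential rate 9% applies instead.
The additional-duty order on L-651 targets Naron, not Talia; it does not apply.
Duty = £39,410.58 × 9% = £3,546.95.
Line 2 (G-526, Talia, 478 units, £73,181.80):
Base rate for G-526 is £1.93/unit.
Origin Talia qualifies under the Narune–Talia agreement and G-526 is covered: preferential rate Free applies instead.
Duty = £73,181.80 × 0% = £0.00.
Line 3 (F-375, Naron, 1,910 units, £463,728.90):
Base rate for F-375 is 11.5% + £2.70/unit.
Duty = £463,728.90 × 11.5% + 1,910 × £2.70 = £58,485.82.
Total = £3,546.95 + £0.00 + £58,485.82 = £62,032.77.

£62,032.77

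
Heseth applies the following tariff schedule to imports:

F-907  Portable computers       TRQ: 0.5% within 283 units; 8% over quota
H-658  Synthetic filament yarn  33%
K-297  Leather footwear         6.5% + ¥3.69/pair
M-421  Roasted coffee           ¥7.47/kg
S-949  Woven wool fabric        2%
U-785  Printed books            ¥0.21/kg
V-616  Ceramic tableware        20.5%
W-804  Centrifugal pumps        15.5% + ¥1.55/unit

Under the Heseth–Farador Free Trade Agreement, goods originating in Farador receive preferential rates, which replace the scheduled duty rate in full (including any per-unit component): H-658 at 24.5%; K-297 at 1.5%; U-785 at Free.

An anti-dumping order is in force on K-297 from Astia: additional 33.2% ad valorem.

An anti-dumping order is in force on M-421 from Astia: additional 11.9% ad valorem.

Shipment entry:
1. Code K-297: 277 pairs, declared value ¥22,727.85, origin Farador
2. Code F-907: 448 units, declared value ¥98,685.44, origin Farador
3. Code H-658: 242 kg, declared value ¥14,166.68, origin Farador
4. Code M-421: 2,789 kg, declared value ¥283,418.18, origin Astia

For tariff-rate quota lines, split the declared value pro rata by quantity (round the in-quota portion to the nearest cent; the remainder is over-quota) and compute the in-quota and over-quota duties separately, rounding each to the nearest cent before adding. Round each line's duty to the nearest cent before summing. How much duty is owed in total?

Line 1 (K-297, Farador, 277 pairs, ¥22,727.85):
Base rate for K-297 is 6.5% + ¥3.69/pair.
Origin Farador qualifies under the Heseth–Farador agreement and K-297 is covered: preferential rate 1.5% applies instead.
The additional-duty order on K-297 targets Astia, not Farador; it does not apply.
Duty = ¥22,727.85 × 1.5% = ¥340.92.
Line 2 (F-907, Farador, 448 units, ¥98,685.44):
Code F-907 is under a tariff-rate quota (threshold 283 units). In-quota: 283 units at 0.5%; over-quota: 165 units at 8%.
Pro-rata value split: in-quota = ¥98,685.44 × 283/448 = ¥62,339.24; over-quota = ¥98,685.44 − ¥62,339.24 = ¥36,346.20.
In-quota duty = ¥62,339.24 × 0.5% = ¥311.70. Over-quota duty = ¥36,346.20 × 8% = ¥2,907.70.
Line duty = ¥311.70 + ¥2,907.70 = ¥3,219.40.
Line 3 (H-658, Farador, 242 kg, ¥14,166.68):
Base rate for H-658 is 33%.
Origin Farador qualifies under the Heseth–Farador agreement and H-658 is covered: preferential rate 24.5% applies instead.
Duty = ¥14,166.68 × 24.5% = ¥3,470.84.
Line 4 (M-421, Astia, 2,789 kg, ¥283,418.18):
Base rate for M-421 is ¥7.47/kg.
Additional duty on M-421 from Astia: +11.9% ad valorem. Applied ad valorem rate = 11.9%.
Duty = ¥283,418.18 × 11.9% + 2,789 × ¥7.47 = ¥54,560.59.
Total = ¥340.92 + ¥3,219.40 + ¥3,470.84 + ¥54,560.59 = ¥61,591.75.

¥61,591.75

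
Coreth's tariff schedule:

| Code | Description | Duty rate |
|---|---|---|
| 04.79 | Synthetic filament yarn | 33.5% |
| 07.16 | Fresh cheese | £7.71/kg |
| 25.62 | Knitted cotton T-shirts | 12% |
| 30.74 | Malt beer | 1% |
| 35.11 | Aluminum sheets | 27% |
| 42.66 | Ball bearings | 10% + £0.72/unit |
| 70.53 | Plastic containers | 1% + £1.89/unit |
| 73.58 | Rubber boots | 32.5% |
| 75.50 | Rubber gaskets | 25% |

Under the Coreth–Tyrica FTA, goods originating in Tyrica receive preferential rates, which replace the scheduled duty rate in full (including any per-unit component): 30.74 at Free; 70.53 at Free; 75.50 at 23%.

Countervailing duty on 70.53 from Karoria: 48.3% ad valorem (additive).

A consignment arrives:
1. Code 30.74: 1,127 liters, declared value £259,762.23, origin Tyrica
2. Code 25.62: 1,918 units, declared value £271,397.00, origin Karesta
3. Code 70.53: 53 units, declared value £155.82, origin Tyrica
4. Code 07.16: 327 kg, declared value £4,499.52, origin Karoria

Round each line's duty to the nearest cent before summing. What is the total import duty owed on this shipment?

Line 1 (30.74, Tyrica, 1,127 liters, £259,762.23):
Base rate for 30.74 is 1%.
Origin Tyrica qualifies under the Coreth–Tyrica agreement and 30.74 is covered: preferential rate Free applies instead.
Duty = £259,762.23 × 0% = £0.00.
Line 2 (25.62, Karesta, 1,918 units, £271,397.00):
Base rate for 25.62 is 12%.
Duty = £271,397.00 × 12% = £32,567.64.
Line 3 (70.53, Tyrica, 53 units, £155.82):
Base rate for 70.53 is 1% + £1.89/unit.
Origin Tyrica qualifies under the Coreth–Tyrica agreement and 70.53 is covered: preferential rate Free applies instead.
The additional-duty order on 70.53 targets Karoria, not Tyrica; it does not apply.
Duty = £155.82 × 0% = £0.00.
Line 4 (07.16, Karoria, 327 kg, £4,499.52):
Base rate for 07.16 is £7.71/kg.
Duty = 327 × £7.71 = £2,521.17.
Total = £0.00 + £32,567.64 + £0.00 + £2,521.17 = £35,088.81.

£35,088.81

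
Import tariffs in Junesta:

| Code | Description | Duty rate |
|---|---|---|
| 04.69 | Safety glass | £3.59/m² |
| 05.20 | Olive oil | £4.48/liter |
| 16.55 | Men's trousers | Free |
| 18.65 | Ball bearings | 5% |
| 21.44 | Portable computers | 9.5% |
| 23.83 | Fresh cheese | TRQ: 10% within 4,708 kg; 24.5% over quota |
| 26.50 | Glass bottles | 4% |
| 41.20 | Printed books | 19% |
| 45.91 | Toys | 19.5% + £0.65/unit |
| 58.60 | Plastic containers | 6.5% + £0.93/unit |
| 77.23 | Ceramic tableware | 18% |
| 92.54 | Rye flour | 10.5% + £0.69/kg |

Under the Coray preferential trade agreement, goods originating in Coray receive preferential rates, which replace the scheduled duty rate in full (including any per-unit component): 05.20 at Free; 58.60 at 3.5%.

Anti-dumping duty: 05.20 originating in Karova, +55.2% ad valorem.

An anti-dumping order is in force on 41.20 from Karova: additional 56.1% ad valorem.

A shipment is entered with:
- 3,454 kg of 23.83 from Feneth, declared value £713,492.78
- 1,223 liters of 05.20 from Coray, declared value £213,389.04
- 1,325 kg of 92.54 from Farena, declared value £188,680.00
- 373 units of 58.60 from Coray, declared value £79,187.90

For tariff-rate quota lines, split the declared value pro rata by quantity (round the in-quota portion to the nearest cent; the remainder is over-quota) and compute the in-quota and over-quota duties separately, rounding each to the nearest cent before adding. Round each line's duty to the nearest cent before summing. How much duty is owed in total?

£94,846.51

Line 1 (23.83, Feneth, 3,454 kg, £713,492.78):
Code 23.83 is under a tariff-rate quota (threshold 4,708 kg). Quantity 3,454 kg is within the quota, so the in-quota rate 10% applies to the full value.
Duty = £713,492.78 × 10% = £71,349.28.
Line 2 (05.20, Coray, 1,223 liters, £213,389.04):
Base rate for 05.20 is £4.48/liter.
Origin Coray qualifies under the Junesta–Coray agreement and 05.20 is covered: preferential rate Free applies instead.
The additional-duty order on 05.20 targets Karova, not Coray; it does not apply.
Duty = £213,389.04 × 0% = £0.00.
Line 3 (92.54, Farena, 1,325 kg, £188,680.00):
Base rate for 92.54 is 10.5% + £0.69/kg.
Duty = £188,680.00 × 10.5% + 1,325 × £0.69 = £20,725.65.
Line 4 (58.60, Coray, 373 units, £79,187.90):
Base rate for 58.60 is 6.5% + £0.93/unit.
Origin Coray qualifies under the Junesta–Coray agreement and 58.60 is covered: preferential rate 3.5% applies instead.
Duty = £79,187.90 × 3.5% = £2,771.58.
Total = £71,349.28 + £0.00 + £20,725.65 + £2,771.58 = £94,846.51.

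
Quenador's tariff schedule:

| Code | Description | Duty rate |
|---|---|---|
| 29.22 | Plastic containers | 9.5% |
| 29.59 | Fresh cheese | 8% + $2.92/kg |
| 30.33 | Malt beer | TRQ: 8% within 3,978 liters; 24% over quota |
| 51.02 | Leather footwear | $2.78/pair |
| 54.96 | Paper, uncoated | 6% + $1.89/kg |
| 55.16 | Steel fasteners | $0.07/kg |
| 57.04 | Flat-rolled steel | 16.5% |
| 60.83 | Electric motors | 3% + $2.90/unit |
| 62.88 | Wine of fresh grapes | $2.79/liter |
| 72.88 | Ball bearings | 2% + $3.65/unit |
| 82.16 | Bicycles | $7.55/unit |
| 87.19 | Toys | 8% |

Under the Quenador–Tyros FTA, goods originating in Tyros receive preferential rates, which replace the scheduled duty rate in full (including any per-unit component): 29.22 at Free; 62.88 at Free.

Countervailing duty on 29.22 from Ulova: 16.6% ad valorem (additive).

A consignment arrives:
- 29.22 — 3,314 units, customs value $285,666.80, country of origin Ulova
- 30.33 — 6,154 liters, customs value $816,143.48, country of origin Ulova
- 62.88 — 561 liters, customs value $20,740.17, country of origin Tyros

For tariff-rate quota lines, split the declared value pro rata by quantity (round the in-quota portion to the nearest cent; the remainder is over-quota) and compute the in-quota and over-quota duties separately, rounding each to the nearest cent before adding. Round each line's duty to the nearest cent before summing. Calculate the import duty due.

$186,023.49

Line 1 (29.22, Ulova, 3,314 units, $285,666.80):
Base rate for 29.22 is 9.5%.
29.22 has an FTA preferential rate, but origin Ulova is not Tyros; base rate stands.
Additional duty on 29.22 from Ulova: +16.6%. Applied ad valorem rate: 9.5% + 16.6% = 26.1%.
Duty = $285,666.80 × 26.1% = $74,559.03.
Line 2 (30.33, Ulova, 6,154 liters, $816,143.48):
Code 30.33 is under a tariff-rate quota (threshold 3,978 liters). In-quota: 3,978 liters at 8%; over-quota: 2,176 liters at 24%.
Pro-rata value split: in-quota = $816,143.48 × 3,978/6,154 = $527,562.36; over-quota = $816,143.48 − $527,562.36 = $288,581.12.
In-quota duty = $527,562.36 × 8% = $42,204.99. Over-quota duty = $288,581.12 × 24% = $69,259.47.
Line duty = $42,204.99 + $69,259.47 = $111,464.46.
Line 3 (62.88, Tyros, 561 liters, $20,740.17):
Base rate for 62.88 is $2.79/liter.
Origin Tyros qualifies under the Quenador–Tyros agreement and 62.88 is covered: preferential rate Free applies instead.
Duty = $20,740.17 × 0% = $0.00.
Total = $74,559.03 + $111,464.46 + $0.00 = $186,023.49.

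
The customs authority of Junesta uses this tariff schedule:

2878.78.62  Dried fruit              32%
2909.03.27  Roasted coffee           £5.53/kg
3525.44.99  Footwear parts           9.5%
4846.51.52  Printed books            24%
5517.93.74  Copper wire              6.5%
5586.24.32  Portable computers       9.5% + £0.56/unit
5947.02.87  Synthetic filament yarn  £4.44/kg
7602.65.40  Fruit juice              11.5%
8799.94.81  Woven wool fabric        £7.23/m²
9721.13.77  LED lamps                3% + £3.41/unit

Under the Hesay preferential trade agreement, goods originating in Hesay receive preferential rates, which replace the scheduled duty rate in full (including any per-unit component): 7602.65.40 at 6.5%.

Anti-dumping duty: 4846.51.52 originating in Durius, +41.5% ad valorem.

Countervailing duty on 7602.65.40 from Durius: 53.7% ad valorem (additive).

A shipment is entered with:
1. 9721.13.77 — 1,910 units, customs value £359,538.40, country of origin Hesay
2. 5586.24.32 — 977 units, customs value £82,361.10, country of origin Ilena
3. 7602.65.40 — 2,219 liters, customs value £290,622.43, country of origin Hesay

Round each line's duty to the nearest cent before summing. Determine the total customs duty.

Line 1 (9721.13.77, Hesay, 1,910 units, £359,538.40):
Base rate for 9721.13.77 is 3% + £3.41/unit.
Origin Hesay is the FTA partner but 9721.13.77 is not on the preference list; base rate stands.
Duty = £359,538.40 × 3% + 1,910 × £3.41 = £17,299.25.
Line 2 (5586.24.32, Ilena, 977 units, £82,361.10):
Base rate for 5586.24.32 is 9.5% + £0.56/unit.
Duty = £82,361.10 × 9.5% + 977 × £0.56 = £8,371.42.
Line 3 (7602.65.40, Hesay, 2,219 liters, £290,622.43):
Base rate for 7602.65.40 is 11.5%.
Origin Hesay qualifies under the Junesta–Hesay agreement and 7602.65.40 is covered: preferential rate 6.5% applies instead.
The additional-duty order on 7602.65.40 targets Durius, not Hesay; it does not apply.
Duty = £290,622.43 × 6.5% = £18,890.46.
Total = £17,299.25 + £8,371.42 + £18,890.46 = £44,561.13.

£44,561.13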